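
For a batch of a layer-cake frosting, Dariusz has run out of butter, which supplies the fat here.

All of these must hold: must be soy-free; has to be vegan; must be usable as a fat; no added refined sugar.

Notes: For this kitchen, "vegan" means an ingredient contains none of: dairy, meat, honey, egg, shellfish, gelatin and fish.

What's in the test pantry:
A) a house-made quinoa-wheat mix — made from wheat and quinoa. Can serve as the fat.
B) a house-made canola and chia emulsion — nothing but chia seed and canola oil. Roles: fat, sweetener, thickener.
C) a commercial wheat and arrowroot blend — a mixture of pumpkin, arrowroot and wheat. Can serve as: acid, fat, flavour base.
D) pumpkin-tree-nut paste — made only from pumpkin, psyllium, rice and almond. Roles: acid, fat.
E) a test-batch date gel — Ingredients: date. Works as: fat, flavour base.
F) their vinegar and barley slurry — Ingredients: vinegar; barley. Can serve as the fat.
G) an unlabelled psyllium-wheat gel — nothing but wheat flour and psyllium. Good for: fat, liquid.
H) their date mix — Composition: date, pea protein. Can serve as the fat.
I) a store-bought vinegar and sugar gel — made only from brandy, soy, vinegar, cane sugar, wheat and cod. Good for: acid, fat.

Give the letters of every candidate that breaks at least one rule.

I

A: only wheat and quinoa; none excluded — valid
B: only canola oil and chia seed; none excluded — valid
C: works as a fat, vegan, no refined sugar — valid
D: rice and almond etc. — none of it excluded — valid
E: all constraints satisfied — valid
F: all constraints satisfied — OK
G: all constraints satisfied — OK
H: only pea protein and date; none excluded — OK
I: has cod, so not vegan; has soy, so not soy-free (and 1 more) — no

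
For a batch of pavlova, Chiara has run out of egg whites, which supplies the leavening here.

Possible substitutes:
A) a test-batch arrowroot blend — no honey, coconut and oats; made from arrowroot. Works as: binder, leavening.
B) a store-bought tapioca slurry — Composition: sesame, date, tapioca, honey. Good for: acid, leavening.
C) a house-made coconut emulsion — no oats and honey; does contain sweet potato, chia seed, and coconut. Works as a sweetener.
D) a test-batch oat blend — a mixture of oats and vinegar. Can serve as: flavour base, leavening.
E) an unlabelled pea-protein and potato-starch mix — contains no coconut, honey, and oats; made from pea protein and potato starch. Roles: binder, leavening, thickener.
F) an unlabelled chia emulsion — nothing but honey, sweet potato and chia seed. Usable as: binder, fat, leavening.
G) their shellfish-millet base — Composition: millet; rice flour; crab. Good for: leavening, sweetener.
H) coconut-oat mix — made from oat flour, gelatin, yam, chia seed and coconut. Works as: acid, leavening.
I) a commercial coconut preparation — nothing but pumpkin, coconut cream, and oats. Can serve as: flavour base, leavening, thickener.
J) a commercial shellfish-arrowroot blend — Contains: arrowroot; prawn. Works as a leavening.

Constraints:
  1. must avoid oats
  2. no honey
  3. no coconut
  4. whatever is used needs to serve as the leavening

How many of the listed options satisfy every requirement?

A: nothing on the exclusion list — OK
B: has honey, so not honey-free — reject
C: not usable as a leavening; has coconut, so not coconut-free — reject
D: has oats, so not oat-free — out
E: works as a leavening, no honey, no oats — valid
F: has honey, so not honey-free — no
G: only rice flour, crab, and millet; none excluded — OK
H: has coconut, so not coconut-free; has oat flour, so not oat-free — no
I: has coconut cream, so not coconut-free; has oats, so not oat-free — out
J: only prawn and arrowroot; none excluded — OK

4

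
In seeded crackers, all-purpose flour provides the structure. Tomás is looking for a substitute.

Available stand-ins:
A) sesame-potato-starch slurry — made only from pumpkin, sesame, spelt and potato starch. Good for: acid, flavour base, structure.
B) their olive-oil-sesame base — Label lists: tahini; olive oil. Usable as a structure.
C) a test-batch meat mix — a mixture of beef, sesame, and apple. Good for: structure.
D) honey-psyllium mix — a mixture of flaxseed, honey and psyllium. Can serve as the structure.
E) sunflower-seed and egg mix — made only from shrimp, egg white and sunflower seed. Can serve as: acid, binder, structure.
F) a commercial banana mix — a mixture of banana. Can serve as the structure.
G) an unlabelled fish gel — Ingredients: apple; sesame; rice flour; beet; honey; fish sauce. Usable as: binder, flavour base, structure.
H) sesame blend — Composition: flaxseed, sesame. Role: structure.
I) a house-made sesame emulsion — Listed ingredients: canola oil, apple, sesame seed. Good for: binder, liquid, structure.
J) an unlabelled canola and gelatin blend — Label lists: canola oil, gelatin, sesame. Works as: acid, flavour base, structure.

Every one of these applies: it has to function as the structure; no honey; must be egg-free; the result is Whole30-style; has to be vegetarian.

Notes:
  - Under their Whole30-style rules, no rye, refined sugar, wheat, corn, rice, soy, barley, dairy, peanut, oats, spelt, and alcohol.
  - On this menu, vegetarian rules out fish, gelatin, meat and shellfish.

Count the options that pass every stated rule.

A: has spelt, so not Whole30-style — reject
B: only tahini and olive oil; none excluded — OK
C: has beef, so not vegetarian — reject
D: has honey, so not honey-free — no
E: has shrimp, so not vegetarian; has egg white, so not egg-free — reject
F: only banana; none excluded — keep
G: has rice flour, so not Whole30-style; has fish sauce, so not vegetarian (and 1 more) — no
H: every rule checks out — keep
I: nothing on the exclusion list — keep
J: has gelatin, so not vegetarian — no

4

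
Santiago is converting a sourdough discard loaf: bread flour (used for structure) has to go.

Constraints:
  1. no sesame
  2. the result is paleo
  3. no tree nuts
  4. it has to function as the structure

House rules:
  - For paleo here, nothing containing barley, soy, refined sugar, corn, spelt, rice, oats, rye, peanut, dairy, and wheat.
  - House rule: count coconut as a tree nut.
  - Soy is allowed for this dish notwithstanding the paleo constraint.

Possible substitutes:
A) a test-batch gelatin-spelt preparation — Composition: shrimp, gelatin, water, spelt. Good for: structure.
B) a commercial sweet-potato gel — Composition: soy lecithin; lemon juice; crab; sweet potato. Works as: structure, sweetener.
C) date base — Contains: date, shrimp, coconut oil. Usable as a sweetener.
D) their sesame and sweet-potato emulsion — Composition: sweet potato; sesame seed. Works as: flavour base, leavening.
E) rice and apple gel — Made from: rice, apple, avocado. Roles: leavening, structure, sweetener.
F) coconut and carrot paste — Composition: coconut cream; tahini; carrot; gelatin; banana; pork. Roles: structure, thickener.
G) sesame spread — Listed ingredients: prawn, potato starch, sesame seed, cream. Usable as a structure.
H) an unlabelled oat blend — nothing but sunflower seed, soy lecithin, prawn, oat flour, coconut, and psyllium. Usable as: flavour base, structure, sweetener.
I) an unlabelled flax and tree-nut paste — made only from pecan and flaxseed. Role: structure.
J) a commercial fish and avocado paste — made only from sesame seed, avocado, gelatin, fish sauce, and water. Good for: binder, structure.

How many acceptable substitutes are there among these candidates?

A: has spelt, so not paleo — out
B: soy is permitted under the paleo carve-out; nothing else excluded — OK
C: not usable as a structure; has coconut oil, so not tree-nut-free — out
D: not usable as a structure; has sesame seed, so not sesame-free — out
E: has rice, so not paleo — reject
F: has coconut cream, so not tree-nut-free; has tahini, so not sesame-free — no
G: has cream, so not paleo; has sesame seed, so not sesame-free — out
H: has oat flour, so not paleo; has coconut, so not tree-nut-free — reject
I: has pecan, so not tree-nut-free — reject
J: has sesame seed, so not sesame-free — out

1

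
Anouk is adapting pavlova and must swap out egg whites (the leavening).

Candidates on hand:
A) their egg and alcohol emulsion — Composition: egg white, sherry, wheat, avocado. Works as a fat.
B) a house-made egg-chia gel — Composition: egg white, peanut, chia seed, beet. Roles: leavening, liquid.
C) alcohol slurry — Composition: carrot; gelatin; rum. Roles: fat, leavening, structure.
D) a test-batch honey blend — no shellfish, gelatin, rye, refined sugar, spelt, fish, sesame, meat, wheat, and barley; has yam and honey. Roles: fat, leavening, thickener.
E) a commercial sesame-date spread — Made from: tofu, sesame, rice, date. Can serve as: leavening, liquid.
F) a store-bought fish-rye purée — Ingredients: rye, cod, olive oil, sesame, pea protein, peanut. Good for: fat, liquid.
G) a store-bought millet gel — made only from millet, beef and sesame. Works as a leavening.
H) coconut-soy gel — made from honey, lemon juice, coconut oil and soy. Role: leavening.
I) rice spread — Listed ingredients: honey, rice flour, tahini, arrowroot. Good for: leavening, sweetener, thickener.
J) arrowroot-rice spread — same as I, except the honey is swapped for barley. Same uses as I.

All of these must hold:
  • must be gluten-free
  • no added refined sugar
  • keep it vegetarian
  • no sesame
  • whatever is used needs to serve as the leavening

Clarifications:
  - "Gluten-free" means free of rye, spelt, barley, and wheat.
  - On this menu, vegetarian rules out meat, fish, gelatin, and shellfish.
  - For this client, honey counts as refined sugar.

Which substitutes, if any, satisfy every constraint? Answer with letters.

A: not usable as a leavening; has wheat, so not gluten-free — no
B: egg white and peanut etc. — none of it excluded — OK
C: has gelatin, so not vegetarian — reject
D: has honey, so not no-added-sugar — out
E: has sesame, so not sesame-free — no
F: not usable as a leavening; has rye, so not gluten-free (and 2 more) — reject
G: has beef, so not vegetarian; has sesame, so not sesame-free — no
H: has honey, so not no-added-sugar — out
I: has honey, so not no-added-sugar; has tahini, so not sesame-free — out
J: has barley, so not gluten-free; has tahini, so not sesame-free — no

B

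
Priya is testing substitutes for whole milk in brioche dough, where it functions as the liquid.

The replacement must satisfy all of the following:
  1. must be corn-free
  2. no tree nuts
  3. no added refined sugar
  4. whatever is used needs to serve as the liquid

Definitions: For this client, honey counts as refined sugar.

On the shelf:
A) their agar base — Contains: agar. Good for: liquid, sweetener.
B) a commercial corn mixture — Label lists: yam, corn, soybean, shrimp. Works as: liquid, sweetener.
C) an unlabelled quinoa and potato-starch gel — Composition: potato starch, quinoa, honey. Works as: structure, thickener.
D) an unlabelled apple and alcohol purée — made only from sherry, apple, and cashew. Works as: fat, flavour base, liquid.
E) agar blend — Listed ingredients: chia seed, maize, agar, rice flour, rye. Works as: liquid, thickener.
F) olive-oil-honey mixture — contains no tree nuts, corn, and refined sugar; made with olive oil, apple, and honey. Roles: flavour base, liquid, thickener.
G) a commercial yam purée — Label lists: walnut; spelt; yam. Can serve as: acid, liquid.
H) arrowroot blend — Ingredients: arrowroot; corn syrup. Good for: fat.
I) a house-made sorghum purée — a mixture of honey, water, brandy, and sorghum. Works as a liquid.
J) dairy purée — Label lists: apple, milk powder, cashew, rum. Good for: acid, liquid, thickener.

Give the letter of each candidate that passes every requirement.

A

A: works as a liquid, no corn, no-added-sugar — OK
B: has corn, so not corn-free — out
C: not usable as a liquid; has honey, so not no-added-sugar — out
D: has cashew, so not tree-nut-free — reject
E: has maize, so not corn-free — no
F: has honey, so not no-added-sugar — no
G: has walnut, so not tree-nut-free — out
H: not usable as a liquid; has corn syrup, so not corn-free — reject
I: has honey, so not no-added-sugar — out
J: has cashew, so not tree-nut-free — reject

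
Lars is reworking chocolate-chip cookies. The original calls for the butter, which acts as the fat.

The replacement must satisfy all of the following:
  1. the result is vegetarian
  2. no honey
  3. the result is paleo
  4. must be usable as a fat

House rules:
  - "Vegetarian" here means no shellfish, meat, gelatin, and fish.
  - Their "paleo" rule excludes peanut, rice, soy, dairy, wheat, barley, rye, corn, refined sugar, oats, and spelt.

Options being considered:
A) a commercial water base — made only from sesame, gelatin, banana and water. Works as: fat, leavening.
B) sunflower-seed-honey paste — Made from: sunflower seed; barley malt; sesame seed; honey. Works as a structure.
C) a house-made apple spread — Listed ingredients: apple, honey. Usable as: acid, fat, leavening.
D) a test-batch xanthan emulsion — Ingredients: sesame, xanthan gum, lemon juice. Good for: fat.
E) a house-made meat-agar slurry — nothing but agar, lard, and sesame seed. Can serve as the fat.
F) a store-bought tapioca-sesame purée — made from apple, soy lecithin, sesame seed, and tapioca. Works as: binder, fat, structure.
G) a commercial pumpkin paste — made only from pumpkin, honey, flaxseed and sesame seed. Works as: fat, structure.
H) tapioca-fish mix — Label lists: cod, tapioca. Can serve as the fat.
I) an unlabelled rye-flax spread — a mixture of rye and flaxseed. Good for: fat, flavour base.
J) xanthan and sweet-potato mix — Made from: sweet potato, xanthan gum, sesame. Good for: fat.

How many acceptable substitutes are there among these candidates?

A: has gelatin, so not vegetarian — reject
B: not usable as a fat; has barley malt, so not paleo (and 1 more) — reject
C: has honey, so not honey-free — reject
D: only sesame, lemon juice, and xanthan gum; none excluded — OK
E: has lard, so not vegetarian — reject
F: has soy lecithin, so not paleo — reject
G: has honey, so not honey-free — out
H: has cod, so not vegetarian — no
I: has rye, so not paleo — out
J: works as a fat, paleo, no honey — OK

2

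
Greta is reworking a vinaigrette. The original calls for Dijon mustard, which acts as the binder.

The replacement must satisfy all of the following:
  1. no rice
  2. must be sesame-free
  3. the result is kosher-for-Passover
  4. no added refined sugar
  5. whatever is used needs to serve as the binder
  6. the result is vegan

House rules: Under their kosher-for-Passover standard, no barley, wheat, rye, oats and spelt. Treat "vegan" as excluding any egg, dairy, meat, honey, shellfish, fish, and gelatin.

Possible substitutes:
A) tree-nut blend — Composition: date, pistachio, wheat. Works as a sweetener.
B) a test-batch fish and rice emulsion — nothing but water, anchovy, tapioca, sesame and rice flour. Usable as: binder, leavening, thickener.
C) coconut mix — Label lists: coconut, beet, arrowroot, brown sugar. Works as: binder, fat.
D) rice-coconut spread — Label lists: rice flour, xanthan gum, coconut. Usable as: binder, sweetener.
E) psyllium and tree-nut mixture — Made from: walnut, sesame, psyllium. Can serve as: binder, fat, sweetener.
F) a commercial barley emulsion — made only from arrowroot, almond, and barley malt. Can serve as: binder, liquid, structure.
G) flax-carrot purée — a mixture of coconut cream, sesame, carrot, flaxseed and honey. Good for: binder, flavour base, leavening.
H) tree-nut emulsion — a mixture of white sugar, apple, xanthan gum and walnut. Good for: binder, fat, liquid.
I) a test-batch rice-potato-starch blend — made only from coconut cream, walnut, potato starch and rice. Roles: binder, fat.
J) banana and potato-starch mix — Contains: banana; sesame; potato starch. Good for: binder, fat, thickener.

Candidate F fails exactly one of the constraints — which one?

usable as a binder: satisfied
kosher-for-Passover: has barley malt — fails
vegan: satisfied
no-added-sugar: satisfied
rice-free: satisfied
sesame-free: satisfied

kosher-for-Passover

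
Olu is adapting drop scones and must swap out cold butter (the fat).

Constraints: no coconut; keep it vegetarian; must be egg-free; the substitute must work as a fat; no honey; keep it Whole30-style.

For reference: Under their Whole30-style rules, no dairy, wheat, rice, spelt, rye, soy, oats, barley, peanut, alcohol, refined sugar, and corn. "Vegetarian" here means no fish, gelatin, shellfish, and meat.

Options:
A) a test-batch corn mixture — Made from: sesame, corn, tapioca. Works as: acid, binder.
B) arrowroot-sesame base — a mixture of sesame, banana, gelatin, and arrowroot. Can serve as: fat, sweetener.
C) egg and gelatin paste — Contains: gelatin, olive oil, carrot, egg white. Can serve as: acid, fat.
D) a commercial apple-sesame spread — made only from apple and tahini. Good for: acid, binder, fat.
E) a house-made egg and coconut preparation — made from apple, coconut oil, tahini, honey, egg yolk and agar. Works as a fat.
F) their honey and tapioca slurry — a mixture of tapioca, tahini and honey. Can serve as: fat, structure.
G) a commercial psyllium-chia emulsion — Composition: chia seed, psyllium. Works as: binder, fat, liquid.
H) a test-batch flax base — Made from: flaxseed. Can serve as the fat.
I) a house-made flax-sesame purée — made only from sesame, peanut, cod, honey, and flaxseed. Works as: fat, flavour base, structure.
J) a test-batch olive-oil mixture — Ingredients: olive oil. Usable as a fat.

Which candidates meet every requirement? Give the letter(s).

A: not usable as a fat; has corn, so not Whole30-style — reject
B: has gelatin, so not vegetarian — out
C: has gelatin, so not vegetarian; has egg white, so not egg-free — no
D: only tahini and apple; none excluded — keep
E: has egg yolk, so not egg-free; has coconut oil, so not coconut-free (and 1 more) — no
F: has honey, so not honey-free — out
G: works as a fat, no honey, Whole30-style — OK
H: works as a fat, Whole30-style, vegetarian — valid
I: has peanut, so not Whole30-style; has cod, so not vegetarian (and 1 more) — out
J: every rule checks out — OK

D, G, H, J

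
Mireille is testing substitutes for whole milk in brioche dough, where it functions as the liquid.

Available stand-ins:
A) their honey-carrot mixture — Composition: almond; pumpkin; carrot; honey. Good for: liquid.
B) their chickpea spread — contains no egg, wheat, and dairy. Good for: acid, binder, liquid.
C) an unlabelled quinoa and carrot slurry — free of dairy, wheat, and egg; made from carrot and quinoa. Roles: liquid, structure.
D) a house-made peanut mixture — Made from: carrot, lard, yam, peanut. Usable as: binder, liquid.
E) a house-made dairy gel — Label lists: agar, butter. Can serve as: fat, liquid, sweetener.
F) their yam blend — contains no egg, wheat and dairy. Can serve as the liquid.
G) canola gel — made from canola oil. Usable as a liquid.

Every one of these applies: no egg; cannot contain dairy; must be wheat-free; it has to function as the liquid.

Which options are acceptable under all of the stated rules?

A: honey and almond etc. — none of it excluded — valid
B: no wheat, no dairy — keep
C: works as a liquid, no dairy, no egg — valid
D: lard and peanut etc. — none of it excluded — valid
E: has butter, so not dairy-free — no
F: no wheat, no egg — keep
G: only canola oil; none excluded — OK

A, B, C, D, F, G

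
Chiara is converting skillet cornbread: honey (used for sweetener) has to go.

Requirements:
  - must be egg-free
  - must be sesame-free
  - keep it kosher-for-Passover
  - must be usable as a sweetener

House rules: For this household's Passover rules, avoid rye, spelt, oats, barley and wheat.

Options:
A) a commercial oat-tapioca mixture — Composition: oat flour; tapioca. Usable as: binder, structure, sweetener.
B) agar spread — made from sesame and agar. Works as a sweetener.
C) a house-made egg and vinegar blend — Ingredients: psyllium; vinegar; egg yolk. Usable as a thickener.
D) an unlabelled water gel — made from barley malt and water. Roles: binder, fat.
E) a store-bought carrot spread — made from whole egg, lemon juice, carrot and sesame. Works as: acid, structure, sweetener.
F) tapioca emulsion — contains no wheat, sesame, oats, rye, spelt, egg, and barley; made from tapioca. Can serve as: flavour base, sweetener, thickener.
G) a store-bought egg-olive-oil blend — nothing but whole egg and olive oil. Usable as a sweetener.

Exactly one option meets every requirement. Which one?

A: has oat flour, so not kosher-for-Passover — reject
B: has sesame, so not sesame-free — reject
C: not usable as a sweetener; has egg yolk, so not egg-free — no
D: not usable as a sweetener; has barley malt, so not kosher-for-Passover — reject
E: has sesame, so not sesame-free; has whole egg, so not egg-free — reject
F: works as a sweetener, kosher-for-Passover, no egg — valid
G: has whole egg, so not egg-free — no

F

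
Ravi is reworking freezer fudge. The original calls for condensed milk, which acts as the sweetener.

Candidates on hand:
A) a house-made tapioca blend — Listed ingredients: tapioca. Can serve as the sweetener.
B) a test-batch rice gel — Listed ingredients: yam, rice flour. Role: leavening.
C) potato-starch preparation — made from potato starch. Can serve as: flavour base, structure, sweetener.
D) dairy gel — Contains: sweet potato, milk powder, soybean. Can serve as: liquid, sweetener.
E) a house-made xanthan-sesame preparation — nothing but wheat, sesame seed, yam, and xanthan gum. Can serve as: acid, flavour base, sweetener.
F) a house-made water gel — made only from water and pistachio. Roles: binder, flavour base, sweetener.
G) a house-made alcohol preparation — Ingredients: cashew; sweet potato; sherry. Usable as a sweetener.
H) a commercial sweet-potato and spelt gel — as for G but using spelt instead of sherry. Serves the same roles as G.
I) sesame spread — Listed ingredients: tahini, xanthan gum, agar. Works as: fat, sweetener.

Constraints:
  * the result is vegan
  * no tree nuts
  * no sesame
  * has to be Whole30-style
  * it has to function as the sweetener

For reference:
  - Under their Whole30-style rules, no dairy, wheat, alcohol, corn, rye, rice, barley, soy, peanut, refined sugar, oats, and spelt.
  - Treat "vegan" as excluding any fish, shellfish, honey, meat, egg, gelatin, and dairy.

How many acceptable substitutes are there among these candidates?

A: works as a sweetener, Whole30-style, no sesame — keep
B: not usable as a sweetener; has rice flour, so not Whole30-style — out
C: all constraints satisfied — valid
D: has milk powder, so not Whole30-style; has milk powder, so not vegan — no
E: has wheat, so not Whole30-style; has sesame seed, so not sesame-free — no
F: has pistachio, so not tree-nut-free — out
G: has sherry, so not Whole30-style; has cashew, so not tree-nut-free — no
H: has spelt, so not Whole30-style; has cashew, so not tree-nut-free — reject
I: has tahini, so not sesame-free — reject

2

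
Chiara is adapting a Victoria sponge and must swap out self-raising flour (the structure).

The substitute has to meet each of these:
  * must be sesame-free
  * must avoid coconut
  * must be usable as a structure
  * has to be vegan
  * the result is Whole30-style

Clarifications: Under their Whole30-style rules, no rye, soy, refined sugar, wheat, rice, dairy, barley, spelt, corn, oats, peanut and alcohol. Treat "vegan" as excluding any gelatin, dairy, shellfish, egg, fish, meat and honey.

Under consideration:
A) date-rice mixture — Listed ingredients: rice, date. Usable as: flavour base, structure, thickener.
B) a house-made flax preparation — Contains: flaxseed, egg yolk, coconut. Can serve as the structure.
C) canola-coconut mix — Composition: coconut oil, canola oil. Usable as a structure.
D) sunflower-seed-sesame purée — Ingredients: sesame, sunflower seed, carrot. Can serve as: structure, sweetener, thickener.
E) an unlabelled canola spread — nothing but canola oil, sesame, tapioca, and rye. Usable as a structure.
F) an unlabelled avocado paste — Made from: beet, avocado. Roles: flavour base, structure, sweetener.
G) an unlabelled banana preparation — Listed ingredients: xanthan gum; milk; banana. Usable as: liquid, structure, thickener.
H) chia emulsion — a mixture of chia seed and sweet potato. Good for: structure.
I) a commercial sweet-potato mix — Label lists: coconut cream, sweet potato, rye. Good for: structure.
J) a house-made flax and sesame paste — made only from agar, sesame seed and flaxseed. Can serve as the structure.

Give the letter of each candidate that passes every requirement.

F, H

A: has rice, so not Whole30-style — out
B: has egg yolk, so not vegan; has coconut, so not coconut-free — reject
C: has coconut oil, so not coconut-free — out
D: has sesame, so not sesame-free — no
E: has rye, so not Whole30-style; has sesame, so not sesame-free — reject
F: only avocado and beet; none excluded — OK
G: has milk, so not Whole30-style; has milk, so not vegan — out
H: only sweet potato and chia seed; none excluded — valid
I: has rye, so not Whole30-style; has coconut cream, so not coconut-free — out
J: has sesame seed, so not sesame-free — reject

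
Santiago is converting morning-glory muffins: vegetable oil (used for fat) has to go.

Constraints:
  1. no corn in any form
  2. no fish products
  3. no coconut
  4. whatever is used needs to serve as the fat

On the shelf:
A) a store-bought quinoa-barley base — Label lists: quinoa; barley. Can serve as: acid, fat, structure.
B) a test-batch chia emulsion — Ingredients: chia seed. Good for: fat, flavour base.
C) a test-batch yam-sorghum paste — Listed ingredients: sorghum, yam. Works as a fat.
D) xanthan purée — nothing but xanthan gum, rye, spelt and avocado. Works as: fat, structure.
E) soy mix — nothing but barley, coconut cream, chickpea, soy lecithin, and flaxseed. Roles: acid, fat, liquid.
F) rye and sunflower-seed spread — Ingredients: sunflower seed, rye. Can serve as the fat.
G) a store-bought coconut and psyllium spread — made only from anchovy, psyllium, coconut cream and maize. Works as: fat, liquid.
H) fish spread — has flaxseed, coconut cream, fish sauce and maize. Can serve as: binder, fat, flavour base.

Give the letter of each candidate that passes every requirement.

A: only barley and quinoa; none excluded — OK
B: all constraints satisfied — valid
C: works as a fat, no fish, no corn — valid
D: rye and spelt etc. — none of it excluded — keep
E: has coconut cream, so not coconut-free — no
F: works as a fat, no fish, no corn — keep
G: has coconut cream, so not coconut-free; has anchovy, so not fish-free (and 1 more) — out
H: has coconut cream, so not coconut-free; has fish sauce, so not fish-free (and 1 more) — reject

A, B, C, D, F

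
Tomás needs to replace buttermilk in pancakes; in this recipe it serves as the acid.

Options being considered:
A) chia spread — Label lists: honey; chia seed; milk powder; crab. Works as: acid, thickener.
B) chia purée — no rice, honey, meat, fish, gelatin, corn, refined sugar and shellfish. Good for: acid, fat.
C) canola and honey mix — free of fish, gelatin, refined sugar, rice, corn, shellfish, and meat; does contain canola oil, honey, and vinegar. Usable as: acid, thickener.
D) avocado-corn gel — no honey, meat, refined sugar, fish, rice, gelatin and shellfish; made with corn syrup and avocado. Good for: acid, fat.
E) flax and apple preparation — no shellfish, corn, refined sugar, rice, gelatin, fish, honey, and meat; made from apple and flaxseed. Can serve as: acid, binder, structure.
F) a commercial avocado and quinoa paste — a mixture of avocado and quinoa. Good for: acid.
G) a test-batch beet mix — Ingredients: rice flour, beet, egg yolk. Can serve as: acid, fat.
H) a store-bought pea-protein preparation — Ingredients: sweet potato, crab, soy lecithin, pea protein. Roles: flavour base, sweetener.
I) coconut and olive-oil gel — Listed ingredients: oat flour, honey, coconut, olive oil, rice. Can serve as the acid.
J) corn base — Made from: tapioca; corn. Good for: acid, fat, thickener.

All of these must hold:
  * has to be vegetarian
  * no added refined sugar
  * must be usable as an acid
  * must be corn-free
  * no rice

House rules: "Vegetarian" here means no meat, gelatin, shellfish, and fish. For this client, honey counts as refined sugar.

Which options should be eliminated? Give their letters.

A, C, D, G, H, I, J

A: has crab, so not vegetarian; has honey, so not no-added-sugar — no
B: every rule checks out — OK
C: has honey, so not no-added-sugar — no
D: has corn syrup, so not corn-free — no
E: no rice, vegetarian — valid
F: nothing on the exclusion list — OK
G: has rice flour, so not rice-free — out
H: not usable as an acid; has crab, so not vegetarian — out
I: has honey, so not no-added-sugar; has rice, so not rice-free — out
J: has corn, so not corn-free — out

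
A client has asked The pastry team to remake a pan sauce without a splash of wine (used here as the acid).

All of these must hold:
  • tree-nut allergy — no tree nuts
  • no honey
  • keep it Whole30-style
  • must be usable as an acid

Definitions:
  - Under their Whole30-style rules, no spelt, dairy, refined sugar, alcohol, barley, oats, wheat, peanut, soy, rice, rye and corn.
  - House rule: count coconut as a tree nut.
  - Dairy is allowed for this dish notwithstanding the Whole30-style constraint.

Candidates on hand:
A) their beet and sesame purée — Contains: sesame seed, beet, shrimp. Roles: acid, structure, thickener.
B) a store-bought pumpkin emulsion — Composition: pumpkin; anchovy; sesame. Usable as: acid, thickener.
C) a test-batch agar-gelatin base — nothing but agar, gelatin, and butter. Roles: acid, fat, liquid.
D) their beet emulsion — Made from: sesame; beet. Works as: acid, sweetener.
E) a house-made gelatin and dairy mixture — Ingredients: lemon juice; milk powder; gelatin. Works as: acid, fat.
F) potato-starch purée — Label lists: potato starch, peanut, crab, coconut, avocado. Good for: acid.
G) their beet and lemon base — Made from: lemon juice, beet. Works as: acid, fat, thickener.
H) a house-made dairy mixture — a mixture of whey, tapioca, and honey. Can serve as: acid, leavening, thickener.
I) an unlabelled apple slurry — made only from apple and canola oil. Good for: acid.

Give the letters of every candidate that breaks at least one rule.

A: only sesame seed, shrimp, and beet; none excluded — OK
B: no honey, Whole30-style — keep
C: dairy is permitted under the Whole30-style carve-out; nothing else excluded — keep
D: nothing on the exclusion list — valid
E: dairy is permitted under the Whole30-style carve-out; nothing else excluded — OK
F: has peanut, so not Whole30-style; has coconut, so not tree-nut-free — out
G: tree-nut-free, no honey — keep
H: has honey, so not honey-free — out
I: no honey, tree-nut-free — keep

F, H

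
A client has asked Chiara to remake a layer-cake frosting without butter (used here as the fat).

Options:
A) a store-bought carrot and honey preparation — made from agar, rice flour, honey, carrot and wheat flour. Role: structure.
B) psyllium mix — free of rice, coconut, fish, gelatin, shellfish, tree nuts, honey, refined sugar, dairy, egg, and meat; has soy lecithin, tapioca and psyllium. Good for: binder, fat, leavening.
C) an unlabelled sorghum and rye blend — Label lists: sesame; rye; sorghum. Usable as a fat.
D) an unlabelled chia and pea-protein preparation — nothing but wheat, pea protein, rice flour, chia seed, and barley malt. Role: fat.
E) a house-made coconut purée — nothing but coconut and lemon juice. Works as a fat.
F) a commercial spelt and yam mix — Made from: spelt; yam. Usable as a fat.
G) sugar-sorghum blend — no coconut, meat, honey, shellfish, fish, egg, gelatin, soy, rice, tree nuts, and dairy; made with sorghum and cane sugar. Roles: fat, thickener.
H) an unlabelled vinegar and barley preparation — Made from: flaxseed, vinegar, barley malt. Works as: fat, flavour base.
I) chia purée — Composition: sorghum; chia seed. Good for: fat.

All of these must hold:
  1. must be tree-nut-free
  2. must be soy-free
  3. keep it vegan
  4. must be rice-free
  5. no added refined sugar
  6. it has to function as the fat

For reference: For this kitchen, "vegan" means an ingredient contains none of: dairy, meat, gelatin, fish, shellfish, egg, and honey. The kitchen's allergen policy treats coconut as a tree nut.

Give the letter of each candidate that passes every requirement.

C, F, H, I

A: not usable as a fat; has honey, so not vegan (and 1 more) — reject
B: has soy lecithin, so not soy-free — out
C: no rice, no soy — OK
D: has rice flour, so not rice-free — no
E: has coconut, so not tree-nut-free — out
F: nothing on the exclusion list — OK
G: has cane sugar, so not no-added-sugar — out
H: only barley malt, vinegar and flaxseed; none excluded — OK
I: only sorghum and chia seed; none excluded — keep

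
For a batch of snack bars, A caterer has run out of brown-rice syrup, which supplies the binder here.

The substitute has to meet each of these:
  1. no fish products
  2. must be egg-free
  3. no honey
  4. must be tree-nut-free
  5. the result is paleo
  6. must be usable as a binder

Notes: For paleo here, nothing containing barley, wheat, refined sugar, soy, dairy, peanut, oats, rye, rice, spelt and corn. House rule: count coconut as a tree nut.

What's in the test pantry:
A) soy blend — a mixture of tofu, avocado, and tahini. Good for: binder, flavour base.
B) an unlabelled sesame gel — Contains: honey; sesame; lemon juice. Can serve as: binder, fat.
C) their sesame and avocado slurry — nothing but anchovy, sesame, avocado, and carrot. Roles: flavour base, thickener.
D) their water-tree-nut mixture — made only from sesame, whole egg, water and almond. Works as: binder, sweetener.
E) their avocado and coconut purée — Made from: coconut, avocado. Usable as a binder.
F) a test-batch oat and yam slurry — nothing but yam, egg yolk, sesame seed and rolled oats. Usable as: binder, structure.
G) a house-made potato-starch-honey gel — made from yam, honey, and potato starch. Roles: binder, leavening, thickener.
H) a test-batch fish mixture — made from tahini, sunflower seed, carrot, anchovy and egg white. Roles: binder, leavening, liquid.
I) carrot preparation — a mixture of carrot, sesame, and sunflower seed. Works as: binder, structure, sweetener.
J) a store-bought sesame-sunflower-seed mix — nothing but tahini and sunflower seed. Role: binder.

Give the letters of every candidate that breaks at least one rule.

A: has tofu, so not paleo — reject
B: has honey, so not honey-free — no
C: not usable as a binder; has anchovy, so not fish-free — no
D: has whole egg, so not egg-free; has almond, so not tree-nut-free — reject
E: has coconut, so not tree-nut-free — out
F: has rolled oats, so not paleo; has egg yolk, so not egg-free — no
G: has honey, so not honey-free — no
H: has anchovy, so not fish-free; has egg white, so not egg-free — reject
I: all constraints satisfied — OK
J: all constraints satisfied — OK

A, B, C, D, E, F, G, H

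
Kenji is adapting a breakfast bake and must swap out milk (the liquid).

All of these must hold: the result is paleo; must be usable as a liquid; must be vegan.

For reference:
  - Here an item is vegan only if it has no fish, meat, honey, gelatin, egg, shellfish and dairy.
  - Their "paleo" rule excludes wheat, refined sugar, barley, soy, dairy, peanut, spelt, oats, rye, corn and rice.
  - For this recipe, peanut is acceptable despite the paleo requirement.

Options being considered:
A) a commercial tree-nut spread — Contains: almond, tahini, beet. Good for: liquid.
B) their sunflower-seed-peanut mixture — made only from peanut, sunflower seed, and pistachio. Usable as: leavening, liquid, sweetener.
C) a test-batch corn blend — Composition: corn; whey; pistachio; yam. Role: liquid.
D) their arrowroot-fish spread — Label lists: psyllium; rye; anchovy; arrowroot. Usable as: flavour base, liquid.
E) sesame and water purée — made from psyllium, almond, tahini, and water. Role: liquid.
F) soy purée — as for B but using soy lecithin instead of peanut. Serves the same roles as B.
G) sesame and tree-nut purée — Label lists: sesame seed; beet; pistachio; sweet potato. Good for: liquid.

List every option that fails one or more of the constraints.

C, D, F

A: every rule checks out — keep
B: peanut is permitted under the paleo carve-out; nothing else excluded — valid
C: has whey, so not vegan; has corn, so not paleo — out
D: has anchovy, so not vegan; has rye, so not paleo — no
E: tahini and almond etc. — none of it excluded — valid
F: has soy lecithin, so not paleo — out
G: paleo, vegan — OK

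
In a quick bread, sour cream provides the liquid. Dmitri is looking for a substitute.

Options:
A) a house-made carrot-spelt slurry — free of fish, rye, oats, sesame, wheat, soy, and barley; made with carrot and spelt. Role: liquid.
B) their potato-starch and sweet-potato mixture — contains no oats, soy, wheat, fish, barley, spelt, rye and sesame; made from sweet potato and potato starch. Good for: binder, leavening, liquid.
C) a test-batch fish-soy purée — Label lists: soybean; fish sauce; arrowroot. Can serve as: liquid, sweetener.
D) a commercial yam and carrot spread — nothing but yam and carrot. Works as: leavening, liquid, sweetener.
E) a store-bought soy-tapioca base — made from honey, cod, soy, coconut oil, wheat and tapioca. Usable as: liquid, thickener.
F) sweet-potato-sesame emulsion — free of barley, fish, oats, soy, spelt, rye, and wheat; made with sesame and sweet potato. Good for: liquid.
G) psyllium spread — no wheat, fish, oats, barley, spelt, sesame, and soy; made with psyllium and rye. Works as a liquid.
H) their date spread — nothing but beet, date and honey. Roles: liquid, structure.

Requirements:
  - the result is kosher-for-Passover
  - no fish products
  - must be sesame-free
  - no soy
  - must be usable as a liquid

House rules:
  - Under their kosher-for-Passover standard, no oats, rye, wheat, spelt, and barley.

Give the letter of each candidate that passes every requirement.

A: has spelt, so not kosher-for-Passover — out
B: works as a liquid, kosher-for-Passover, no soy — valid
C: has soybean, so not soy-free; has fish sauce, so not fish-free — reject
D: all constraints satisfied — keep
E: has wheat, so not kosher-for-Passover; has soy, so not soy-free (and 1 more) — reject
F: has sesame, so not sesame-free — no
G: has rye, so not kosher-for-Passover — reject
H: only honey, beet, and date; none excluded — keep

B, D, H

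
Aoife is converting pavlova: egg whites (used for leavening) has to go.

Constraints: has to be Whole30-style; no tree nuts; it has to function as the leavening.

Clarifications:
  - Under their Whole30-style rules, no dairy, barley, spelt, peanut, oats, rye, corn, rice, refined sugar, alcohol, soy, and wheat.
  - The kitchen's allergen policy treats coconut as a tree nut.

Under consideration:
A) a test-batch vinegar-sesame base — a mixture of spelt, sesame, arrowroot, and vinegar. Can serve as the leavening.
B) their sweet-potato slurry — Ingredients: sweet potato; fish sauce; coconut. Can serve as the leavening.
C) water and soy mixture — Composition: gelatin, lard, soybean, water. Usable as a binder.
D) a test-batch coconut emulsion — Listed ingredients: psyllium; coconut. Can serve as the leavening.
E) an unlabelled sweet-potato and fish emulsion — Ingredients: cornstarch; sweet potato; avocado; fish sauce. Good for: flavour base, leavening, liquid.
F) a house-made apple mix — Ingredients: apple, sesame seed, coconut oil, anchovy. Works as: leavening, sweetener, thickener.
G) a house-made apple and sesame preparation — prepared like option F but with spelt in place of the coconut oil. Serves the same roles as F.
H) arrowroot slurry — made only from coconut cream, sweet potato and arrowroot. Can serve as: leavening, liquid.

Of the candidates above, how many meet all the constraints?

A: has spelt, so not Whole30-style — out
B: has coconut, so not tree-nut-free — out
C: not usable as a leavening; has soybean, so not Whole30-style — out
D: has coconut, so not tree-nut-free — reject
E: has cornstarch, so not Whole30-style — no
F: has coconut oil, so not tree-nut-free — no
G: has spelt, so not Whole30-style — reject
H: has coconut cream, so not tree-nut-free — out

0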